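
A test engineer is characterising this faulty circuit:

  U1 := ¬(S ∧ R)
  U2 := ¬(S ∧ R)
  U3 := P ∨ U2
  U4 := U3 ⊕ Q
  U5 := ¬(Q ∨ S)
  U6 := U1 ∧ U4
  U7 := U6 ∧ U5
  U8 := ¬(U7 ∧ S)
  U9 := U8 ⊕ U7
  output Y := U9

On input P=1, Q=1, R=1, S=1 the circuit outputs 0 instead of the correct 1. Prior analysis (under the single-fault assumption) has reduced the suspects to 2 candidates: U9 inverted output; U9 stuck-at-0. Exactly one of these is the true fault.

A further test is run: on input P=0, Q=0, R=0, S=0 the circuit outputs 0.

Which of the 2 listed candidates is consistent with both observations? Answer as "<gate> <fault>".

Evaluate each candidate on input P=0, Q=0, R=0, S=0:
  U9 inverted output: U1=1, U2=1, U3=1, U4=1, U5=1, U6=1, U7=1, U8=1, U9=1 [inverted output] → 1 — eliminated
  U9 stuck-at-0: U1=1, U2=1, U3=1, U4=1, U5=1, U6=1, U7=1, U8=1, U9=0 [stuck-at-0] → 0 — matches
Only U9 stuck-at-0 reproduces the observed 0.

U9 stuck-at-0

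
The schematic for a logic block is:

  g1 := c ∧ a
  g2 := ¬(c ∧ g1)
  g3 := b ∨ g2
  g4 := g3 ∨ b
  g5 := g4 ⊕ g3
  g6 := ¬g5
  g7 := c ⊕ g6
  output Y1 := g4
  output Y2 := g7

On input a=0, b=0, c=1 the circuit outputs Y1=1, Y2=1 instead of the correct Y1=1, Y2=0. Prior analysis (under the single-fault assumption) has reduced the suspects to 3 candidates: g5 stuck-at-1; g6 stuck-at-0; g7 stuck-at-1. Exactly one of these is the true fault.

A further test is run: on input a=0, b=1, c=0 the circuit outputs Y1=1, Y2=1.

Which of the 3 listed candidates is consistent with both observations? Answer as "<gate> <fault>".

g7 stuck-at-1

Evaluate each candidate on input a=0, b=1, c=0:
  g5 stuck-at-1: g1=0, g2=1, g3=1, g4=1, g5=1 [stuck-at-1], g6=0, g7=0 → Y1=1, Y2=0 — eliminated
  g6 stuck-at-0: g1=0, g2=1, g3=1, g4=1, g5=0, g6=0 [stuck-at-0], g7=0 → Y1=1, Y2=0 — eliminated
  g7 stuck-at-1: g1=0, g2=1, g3=1, g4=1, g5=0, g6=1, g7=1 [stuck-at-1] → Y1=1, Y2=1 — matches
Only g7 stuck-at-1 reproduces the observed Y1=1, Y2=1.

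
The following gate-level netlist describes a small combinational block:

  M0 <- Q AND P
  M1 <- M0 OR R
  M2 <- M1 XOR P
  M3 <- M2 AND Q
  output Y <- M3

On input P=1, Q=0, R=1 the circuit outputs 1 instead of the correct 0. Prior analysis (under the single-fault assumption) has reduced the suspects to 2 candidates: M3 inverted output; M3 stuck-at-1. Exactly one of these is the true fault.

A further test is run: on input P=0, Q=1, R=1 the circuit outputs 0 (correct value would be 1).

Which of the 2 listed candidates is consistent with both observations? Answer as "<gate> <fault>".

Evaluate each candidate on input P=0, Q=1, R=1:
  M3 inverted output: M0=0, M1=1, M2=1, M3=0 [inverted output] → 0 — matches
  M3 stuck-at-1: M0=0, M1=1, M2=1, M3=1 [stuck-at-1] → 1 — eliminated
Only M3 inverted output reproduces the observed 0.

M3 inverted output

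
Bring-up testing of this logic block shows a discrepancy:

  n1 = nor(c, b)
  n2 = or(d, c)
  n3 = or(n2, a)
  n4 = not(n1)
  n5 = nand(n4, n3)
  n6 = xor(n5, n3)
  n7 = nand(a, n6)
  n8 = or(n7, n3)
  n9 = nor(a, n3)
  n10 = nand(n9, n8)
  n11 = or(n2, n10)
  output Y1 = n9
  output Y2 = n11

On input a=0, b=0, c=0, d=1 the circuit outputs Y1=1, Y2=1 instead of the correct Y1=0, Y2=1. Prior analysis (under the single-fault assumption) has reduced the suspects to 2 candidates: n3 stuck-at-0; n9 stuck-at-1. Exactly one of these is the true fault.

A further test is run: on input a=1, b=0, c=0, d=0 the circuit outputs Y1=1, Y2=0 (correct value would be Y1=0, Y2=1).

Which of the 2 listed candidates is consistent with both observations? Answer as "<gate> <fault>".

n9 stuck-at-1

Evaluate each candidate on input a=1, b=0, c=0, d=0:
  n3 stuck-at-0: n1=1, n2=0, n3=0 [stuck-at-0], n4=0, n5=1, n6=1, n7=0, n8=0, n9=0, n10=1, n11=1 → Y1=0, Y2=1 — eliminated
  n9 stuck-at-1: n1=1, n2=0, n3=1, n4=0, n5=1, n6=0, n7=1, n8=1, n9=1 [stuck-at-1], n10=0, n11=0 → Y1=1, Y2=0 — matches
Only n9 stuck-at-1 reproduces the observed Y1=1, Y2=0.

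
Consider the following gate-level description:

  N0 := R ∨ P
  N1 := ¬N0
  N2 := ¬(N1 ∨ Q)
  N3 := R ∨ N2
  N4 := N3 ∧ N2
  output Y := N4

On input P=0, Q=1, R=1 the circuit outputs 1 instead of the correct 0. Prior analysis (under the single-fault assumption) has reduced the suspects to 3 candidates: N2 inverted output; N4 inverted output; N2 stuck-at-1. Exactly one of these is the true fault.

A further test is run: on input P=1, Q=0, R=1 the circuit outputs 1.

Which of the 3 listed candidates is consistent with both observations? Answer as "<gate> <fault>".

Evaluate each candidate on input P=1, Q=0, R=1:
  N2 inverted output: N0=1, N1=0, N2=0 [inverted output], N3=1, N4=0 → 0 — eliminated
  N4 inverted output: N0=1, N1=0, N2=1, N3=1, N4=0 [inverted output] → 0 — eliminated
  N2 stuck-at-1: N0=1, N1=0, N2=1 [stuck-at-1], N3=1, N4=1 → 1 — matches
Only N2 stuck-at-1 reproduces the observed 1.

N2 stuck-at-1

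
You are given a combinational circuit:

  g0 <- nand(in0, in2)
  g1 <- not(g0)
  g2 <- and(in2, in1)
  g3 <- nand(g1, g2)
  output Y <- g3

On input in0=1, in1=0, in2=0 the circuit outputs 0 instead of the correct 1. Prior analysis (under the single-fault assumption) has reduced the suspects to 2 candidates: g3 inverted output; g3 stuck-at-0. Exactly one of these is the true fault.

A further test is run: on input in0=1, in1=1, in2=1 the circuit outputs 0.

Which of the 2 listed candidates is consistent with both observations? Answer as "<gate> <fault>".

g3 stuck-at-0

Evaluate each candidate on input in0=1, in1=1, in2=1:
  g3 inverted output: g0=0, g1=1, g2=1, g3=1 [inverted output] → 1 — eliminated
  g3 stuck-at-0: g0=0, g1=1, g2=1, g3=0 [stuck-at-0] → 0 — matches
Only g3 stuck-at-0 reproduces the observed 0.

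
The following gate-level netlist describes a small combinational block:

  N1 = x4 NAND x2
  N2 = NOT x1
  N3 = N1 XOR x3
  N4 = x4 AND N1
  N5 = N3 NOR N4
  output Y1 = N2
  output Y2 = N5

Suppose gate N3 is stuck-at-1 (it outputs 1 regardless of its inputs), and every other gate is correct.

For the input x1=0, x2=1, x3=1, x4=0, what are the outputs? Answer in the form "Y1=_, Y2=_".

Y1=1, Y2=0

Propagate with N3 forced: N1=1, N2=1, N3=1 [stuck-at-1], N4=0, N5=0.
So the outputs are Y1=1, Y2=0. (Without the fault they would be Y1=1, Y2=1.)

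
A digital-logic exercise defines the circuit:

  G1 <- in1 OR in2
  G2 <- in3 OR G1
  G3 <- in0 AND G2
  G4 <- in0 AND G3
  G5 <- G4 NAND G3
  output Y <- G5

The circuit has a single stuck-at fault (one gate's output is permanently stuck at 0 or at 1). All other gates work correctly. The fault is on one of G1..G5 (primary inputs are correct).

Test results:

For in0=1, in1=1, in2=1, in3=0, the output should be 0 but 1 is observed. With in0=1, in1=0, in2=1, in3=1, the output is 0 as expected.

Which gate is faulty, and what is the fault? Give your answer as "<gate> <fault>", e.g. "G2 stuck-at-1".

Fault-free values for test 1 (in0=1, in1=1, in2=1, in3=0): G1=1, G2=1, G3=1, G4=1, G5=0, giving Y=0. Observed 1.
Test 1: faults giving observed 1 are {G1 stuck-at-0, G2 stuck-at-0, G3 stuck-at-0, G4 stuck-at-0, G5 stuck-at-1}.
Test 2 (in0=1, in1=0, in2=1, in3=1): fault-free G1=1, G2=1, G3=1, G4=1, G5=0 → 0; observed 0. Eliminates G2 stuck-at-0, G3 stuck-at-0, G4 stuck-at-0, G5 stuck-at-1.
Only G1 stuck-at-0 is consistent with every test.

G1 stuck-at-0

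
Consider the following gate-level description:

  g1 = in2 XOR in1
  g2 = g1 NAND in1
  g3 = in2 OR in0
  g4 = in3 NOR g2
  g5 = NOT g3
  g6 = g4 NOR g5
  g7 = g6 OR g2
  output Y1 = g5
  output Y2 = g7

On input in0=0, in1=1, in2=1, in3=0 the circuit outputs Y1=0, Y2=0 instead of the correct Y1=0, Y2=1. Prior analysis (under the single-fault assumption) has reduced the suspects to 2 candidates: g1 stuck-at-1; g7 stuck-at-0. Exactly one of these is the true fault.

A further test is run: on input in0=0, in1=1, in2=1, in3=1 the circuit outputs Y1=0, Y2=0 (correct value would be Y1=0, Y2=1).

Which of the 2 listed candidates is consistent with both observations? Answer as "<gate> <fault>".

Evaluate each candidate on input in0=0, in1=1, in2=1, in3=1:
  g1 stuck-at-1: g1=1 [stuck-at-1], g2=0, g3=1, g4=0, g5=0, g6=1, g7=1 → Y1=0, Y2=1 — eliminated
  g7 stuck-at-0: g1=0, g2=1, g3=1, g4=0, g5=0, g6=1, g7=0 [stuck-at-0] → Y1=0, Y2=0 — matches
Only g7 stuck-at-0 reproduces the observed Y1=0, Y2=0.

g7 stuck-at-0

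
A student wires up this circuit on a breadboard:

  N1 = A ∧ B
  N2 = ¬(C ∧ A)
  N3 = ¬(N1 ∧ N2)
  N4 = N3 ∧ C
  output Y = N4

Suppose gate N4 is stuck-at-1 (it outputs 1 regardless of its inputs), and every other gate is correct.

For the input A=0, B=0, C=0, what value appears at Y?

Propagate with N4 forced: N1=0, N2=1, N3=1, N4=1 [stuck-at-1].
So Y = 1. (Without the fault it would be 0.)

1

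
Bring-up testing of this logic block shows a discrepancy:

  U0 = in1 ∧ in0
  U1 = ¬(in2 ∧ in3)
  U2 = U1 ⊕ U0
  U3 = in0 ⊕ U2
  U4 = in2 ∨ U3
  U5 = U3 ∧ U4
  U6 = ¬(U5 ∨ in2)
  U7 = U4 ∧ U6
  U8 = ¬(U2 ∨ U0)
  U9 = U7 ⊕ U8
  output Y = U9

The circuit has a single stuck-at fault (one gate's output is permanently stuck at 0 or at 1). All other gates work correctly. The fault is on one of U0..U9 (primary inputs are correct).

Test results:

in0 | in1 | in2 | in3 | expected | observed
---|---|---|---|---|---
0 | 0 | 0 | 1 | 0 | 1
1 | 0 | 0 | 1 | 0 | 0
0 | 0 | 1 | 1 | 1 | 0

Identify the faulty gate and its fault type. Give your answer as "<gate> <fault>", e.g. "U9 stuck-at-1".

U6 stuck-at-1

Fault-free values for test 1 (in0=0, in1=0, in2=0, in3=1): U0=0, U1=1, U2=1, U3=1, U4=1, U5=1, U6=0, U7=0, U8=0, U9=0, giving Y=0. Observed 1.
Test 1: faults giving observed 1 are {U1 stuck-at-0, U2 stuck-at-0, U5 stuck-at-0, U6 stuck-at-1, U7 stuck-at-1, U8 stuck-at-1, U9 stuck-at-1}.
Test 2 (in0=1, in1=0, in2=0, in3=1): fault-free U0=0, U1=1, U2=1, U3=0, U4=0, U5=0, U6=1, U7=0, U8=0, U9=0 → 0; observed 0. Eliminates U1 stuck-at-0, U2 stuck-at-0, U7 stuck-at-1, U8 stuck-at-1, U9 stuck-at-1.
Test 3 (in0=0, in1=0, in2=1, in3=1): fault-free U0=0, U1=0, U2=0, U3=0, U4=1, U5=0, U6=0, U7=0, U8=1, U9=1 → 1; observed 0. Eliminates U5 stuck-at-0.
Only U6 stuck-at-1 is consistent with every test.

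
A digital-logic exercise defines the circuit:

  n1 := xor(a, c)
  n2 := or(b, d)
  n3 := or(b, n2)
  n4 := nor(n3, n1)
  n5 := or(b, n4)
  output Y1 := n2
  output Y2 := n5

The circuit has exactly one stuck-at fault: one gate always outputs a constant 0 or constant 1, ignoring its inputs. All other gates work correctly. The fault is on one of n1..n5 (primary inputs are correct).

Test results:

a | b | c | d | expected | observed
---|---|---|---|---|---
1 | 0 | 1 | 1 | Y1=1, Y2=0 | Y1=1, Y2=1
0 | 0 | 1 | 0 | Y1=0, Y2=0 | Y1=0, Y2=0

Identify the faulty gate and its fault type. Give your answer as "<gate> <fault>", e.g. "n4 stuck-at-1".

Fault-free values for test 1 (a=1, b=0, c=1, d=1): n1=0, n2=1, n3=1, n4=0, n5=0, giving Y1=1, Y2=0. Observed Y1=1, Y2=1.
Test 1: faults giving observed Y1=1, Y2=1 are {n3 stuck-at-0, n4 stuck-at-1, n5 stuck-at-1}.
Test 2 (a=0, b=0, c=1, d=0): fault-free n1=1, n2=0, n3=0, n4=0, n5=0 → Y1=0, Y2=0; observed Y1=0, Y2=0. Eliminates n4 stuck-at-1, n5 stuck-at-1.
Only n3 stuck-at-0 is consistent with every test.

n3 stuck-at-0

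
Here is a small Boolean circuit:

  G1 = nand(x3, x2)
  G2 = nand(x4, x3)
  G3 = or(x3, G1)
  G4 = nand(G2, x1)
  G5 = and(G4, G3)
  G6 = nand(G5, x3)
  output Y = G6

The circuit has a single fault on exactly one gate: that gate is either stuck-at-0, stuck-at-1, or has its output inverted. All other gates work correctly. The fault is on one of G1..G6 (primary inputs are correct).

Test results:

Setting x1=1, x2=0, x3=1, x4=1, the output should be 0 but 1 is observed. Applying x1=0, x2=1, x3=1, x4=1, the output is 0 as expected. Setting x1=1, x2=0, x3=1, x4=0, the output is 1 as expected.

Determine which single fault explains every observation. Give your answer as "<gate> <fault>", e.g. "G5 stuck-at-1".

G2 stuck-at-1

Fault-free values for test 1 (x1=1, x2=0, x3=1, x4=1): G1=1, G2=0, G3=1, G4=1, G5=1, G6=0, giving Y=0. Observed 1.
Test 1: faults giving observed 1 are {G2 stuck-at-1, G2 inverted output, G3 stuck-at-0, G3 inverted output, G4 stuck-at-0, G4 inverted output, G5 stuck-at-0, G5 inverted output, G6 stuck-at-1, G6 inverted output}.
Test 2 (x1=0, x2=1, x3=1, x4=1): fault-free G1=0, G2=0, G3=1, G4=1, G5=1, G6=0 → 0; observed 0. Eliminates G3 stuck-at-0, G3 inverted output, G4 stuck-at-0, G4 inverted output, G5 stuck-at-0, G5 inverted output, G6 stuck-at-1, G6 inverted output.
Test 3 (x1=1, x2=0, x3=1, x4=0): fault-free G1=1, G2=1, G3=1, G4=0, G5=0, G6=1 → 1; observed 1. Eliminates G2 inverted output.
Only G2 stuck-at-1 is consistent with every test.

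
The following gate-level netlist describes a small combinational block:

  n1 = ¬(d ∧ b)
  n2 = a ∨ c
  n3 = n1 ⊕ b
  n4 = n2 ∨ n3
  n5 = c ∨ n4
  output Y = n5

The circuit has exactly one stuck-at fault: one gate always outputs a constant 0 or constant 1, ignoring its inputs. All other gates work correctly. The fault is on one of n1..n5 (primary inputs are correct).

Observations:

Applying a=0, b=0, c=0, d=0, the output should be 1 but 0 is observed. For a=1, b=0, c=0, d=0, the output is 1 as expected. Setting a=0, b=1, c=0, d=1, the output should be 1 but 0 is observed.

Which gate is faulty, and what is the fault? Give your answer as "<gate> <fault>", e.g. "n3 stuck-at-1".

Fault-free values for test 1 (a=0, b=0, c=0, d=0): n1=1, n2=0, n3=1, n4=1, n5=1, giving Y=1. Observed 0.
Test 1: faults giving observed 0 are {n1 stuck-at-0, n3 stuck-at-0, n4 stuck-at-0, n5 stuck-at-0}.
Test 2 (a=1, b=0, c=0, d=0): fault-free n1=1, n2=1, n3=1, n4=1, n5=1 → 1; observed 1. Eliminates n4 stuck-at-0, n5 stuck-at-0.
Test 3 (a=0, b=1, c=0, d=1): fault-free n1=0, n2=0, n3=1, n4=1, n5=1 → 1; observed 0. Eliminates n1 stuck-at-0.
Only n3 stuck-at-0 is consistent with every test.

n3 stuck-at-0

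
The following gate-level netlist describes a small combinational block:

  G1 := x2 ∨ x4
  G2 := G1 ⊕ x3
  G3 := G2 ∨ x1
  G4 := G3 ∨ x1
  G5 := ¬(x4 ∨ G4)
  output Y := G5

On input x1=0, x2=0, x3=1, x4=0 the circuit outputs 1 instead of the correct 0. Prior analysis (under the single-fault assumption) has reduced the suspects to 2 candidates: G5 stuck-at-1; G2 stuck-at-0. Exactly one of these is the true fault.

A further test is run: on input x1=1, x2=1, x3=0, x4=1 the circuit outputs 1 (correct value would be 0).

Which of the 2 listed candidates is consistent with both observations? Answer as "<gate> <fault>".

G5 stuck-at-1

Evaluate each candidate on input x1=1, x2=1, x3=0, x4=1:
  G5 stuck-at-1: G1=1, G2=1, G3=1, G4=1, G5=1 [stuck-at-1] → 1 — matches
  G2 stuck-at-0: G1=1, G2=0 [stuck-at-0], G3=1, G4=1, G5=0 → 0 — eliminated
Only G5 stuck-at-1 reproduces the observed 1.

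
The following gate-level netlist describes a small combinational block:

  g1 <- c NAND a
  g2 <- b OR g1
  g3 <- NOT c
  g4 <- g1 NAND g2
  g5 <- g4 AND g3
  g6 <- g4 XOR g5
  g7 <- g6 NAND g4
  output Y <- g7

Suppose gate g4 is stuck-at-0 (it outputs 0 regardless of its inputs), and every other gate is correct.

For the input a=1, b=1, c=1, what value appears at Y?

1

Propagate with g4 forced: g1=0, g2=1, g3=0, g4=0 [stuck-at-0], g5=0, g6=0, g7=1.
So Y = 1. (Without the fault it would be 0.)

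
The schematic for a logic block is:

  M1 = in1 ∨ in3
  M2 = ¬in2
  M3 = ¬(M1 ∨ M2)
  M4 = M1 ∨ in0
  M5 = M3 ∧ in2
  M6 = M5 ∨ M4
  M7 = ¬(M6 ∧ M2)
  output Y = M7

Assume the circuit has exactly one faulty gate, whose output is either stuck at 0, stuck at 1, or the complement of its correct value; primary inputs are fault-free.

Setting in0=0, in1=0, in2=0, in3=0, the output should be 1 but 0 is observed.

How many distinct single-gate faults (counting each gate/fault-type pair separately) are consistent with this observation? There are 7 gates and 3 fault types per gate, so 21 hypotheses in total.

Fault-free: M1=0, M2=1, M3=0, M4=0, M5=0, M6=0, M7=1 → 1. Observed 0.
  M1: stuck-at-1, inverted output ✓; others ✗
  M2: none of the 3 fault types match ✗
  M3: none of the 3 fault types match ✗
  M4: stuck-at-1, inverted output ✓; others ✗
  M5: stuck-at-1, inverted output ✓; others ✗
  M6: stuck-at-1, inverted output ✓; others ✗
  M7: stuck-at-0, inverted output ✓; others ✗
Consistent faults: {M1 stuck-at-1, M1 inverted output, M4 stuck-at-1, M4 inverted output, M5 stuck-at-1, M5 inverted output, M6 stuck-at-1, M6 inverted output, M7 stuck-at-0, M7 inverted output} — 10 in all.

10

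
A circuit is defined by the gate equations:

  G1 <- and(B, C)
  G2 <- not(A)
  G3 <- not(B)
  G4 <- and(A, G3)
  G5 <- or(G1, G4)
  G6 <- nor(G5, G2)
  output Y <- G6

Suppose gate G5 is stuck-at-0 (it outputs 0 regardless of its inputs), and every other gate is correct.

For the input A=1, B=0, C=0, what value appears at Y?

Propagate with G5 forced: G1=0, G2=0, G3=1, G4=1, G5=0 [stuck-at-0], G6=1.
So Y = 1. (Without the fault it would be 0.)

1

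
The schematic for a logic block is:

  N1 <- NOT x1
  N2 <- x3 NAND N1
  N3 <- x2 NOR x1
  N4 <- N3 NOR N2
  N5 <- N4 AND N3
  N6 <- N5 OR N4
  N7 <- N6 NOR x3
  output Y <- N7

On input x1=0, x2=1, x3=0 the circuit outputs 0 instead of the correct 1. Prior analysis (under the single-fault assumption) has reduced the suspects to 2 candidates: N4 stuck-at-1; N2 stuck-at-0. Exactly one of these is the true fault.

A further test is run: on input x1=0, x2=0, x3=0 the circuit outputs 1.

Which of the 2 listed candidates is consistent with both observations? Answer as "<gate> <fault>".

Evaluate each candidate on input x1=0, x2=0, x3=0:
  N4 stuck-at-1: N1=1, N2=1, N3=1, N4=1 [stuck-at-1], N5=1, N6=1, N7=0 → 0 — eliminated
  N2 stuck-at-0: N1=1, N2=0 [stuck-at-0], N3=1, N4=0, N5=0, N6=0, N7=1 → 1 — matches
Only N2 stuck-at-0 reproduces the observed 1.

N2 stuck-at-0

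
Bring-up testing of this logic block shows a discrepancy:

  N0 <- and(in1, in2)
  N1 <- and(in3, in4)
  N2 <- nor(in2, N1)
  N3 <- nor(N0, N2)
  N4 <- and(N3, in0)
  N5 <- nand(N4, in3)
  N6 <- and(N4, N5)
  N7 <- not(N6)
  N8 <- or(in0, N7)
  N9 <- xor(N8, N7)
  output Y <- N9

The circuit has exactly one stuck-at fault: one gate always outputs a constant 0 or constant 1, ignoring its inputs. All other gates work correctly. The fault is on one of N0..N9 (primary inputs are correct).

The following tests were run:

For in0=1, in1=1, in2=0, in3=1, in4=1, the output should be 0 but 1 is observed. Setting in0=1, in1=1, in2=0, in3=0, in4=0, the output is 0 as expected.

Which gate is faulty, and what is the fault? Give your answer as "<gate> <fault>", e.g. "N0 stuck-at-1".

N5 stuck-at-1

Fault-free values for test 1 (in0=1, in1=1, in2=0, in3=1, in4=1): N0=0, N1=1, N2=0, N3=1, N4=1, N5=0, N6=0, N7=1, N8=1, N9=0, giving Y=0. Observed 1.
Test 1: faults giving observed 1 are {N5 stuck-at-1, N6 stuck-at-1, N7 stuck-at-0, N8 stuck-at-0, N9 stuck-at-1}.
Test 2 (in0=1, in1=1, in2=0, in3=0, in4=0): fault-free N0=0, N1=0, N2=1, N3=0, N4=0, N5=1, N6=0, N7=1, N8=1, N9=0 → 0; observed 0. Eliminates N6 stuck-at-1, N7 stuck-at-0, N8 stuck-at-0, N9 stuck-at-1.
Only N5 stuck-at-1 is consistent with every test.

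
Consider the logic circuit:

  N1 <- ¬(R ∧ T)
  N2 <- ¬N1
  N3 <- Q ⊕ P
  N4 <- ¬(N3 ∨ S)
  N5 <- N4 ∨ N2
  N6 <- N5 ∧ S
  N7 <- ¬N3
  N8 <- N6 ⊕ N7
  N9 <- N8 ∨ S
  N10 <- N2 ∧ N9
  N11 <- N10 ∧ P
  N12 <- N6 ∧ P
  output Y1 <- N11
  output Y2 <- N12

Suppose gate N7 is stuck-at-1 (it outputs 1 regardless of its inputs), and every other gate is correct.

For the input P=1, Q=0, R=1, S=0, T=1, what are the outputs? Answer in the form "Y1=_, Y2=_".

Propagate with N7 forced: N1=0, N2=1, N3=1, N4=0, N5=1, N6=0, N7=1 [stuck-at-1], N8=1, N9=1, N10=1, N11=1, N12=0.
So the outputs are Y1=1, Y2=0. (Without the fault they would be Y1=0, Y2=0.)

Y1=1, Y2=0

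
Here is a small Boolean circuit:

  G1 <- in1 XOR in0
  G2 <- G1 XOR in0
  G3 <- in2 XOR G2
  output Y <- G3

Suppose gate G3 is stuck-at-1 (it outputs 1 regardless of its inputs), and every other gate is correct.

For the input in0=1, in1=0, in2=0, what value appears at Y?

1

Propagate with G3 forced: G1=1, G2=0, G3=1 [stuck-at-1].
So Y = 1. (Without the fault it would be 0.)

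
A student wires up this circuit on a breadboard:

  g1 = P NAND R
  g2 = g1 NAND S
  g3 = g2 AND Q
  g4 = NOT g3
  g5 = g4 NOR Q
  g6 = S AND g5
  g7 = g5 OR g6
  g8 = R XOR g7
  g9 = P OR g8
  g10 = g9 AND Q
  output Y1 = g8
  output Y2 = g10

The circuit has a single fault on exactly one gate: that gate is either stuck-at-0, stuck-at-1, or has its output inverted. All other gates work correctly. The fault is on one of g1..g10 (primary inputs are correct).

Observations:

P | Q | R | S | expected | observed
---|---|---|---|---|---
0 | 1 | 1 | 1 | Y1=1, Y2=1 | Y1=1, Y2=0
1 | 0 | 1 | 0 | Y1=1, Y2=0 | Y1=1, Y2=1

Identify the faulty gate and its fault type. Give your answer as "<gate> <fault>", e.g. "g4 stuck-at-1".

g10 inverted output

Fault-free values for test 1 (P=0, Q=1, R=1, S=1): g1=1, g2=0, g3=0, g4=1, g5=0, g6=0, g7=0, g8=1, g9=1, g10=1, giving Y1=1, Y2=1. Observed Y1=1, Y2=0.
Test 1: faults giving observed Y1=1, Y2=0 are {g9 stuck-at-0, g9 inverted output, g10 stuck-at-0, g10 inverted output}.
Test 2 (P=1, Q=0, R=1, S=0): fault-free g1=0, g2=1, g3=0, g4=1, g5=0, g6=0, g7=0, g8=1, g9=1, g10=0 → Y1=1, Y2=0; observed Y1=1, Y2=1. Eliminates g9 stuck-at-0, g9 inverted output, g10 stuck-at-0.
Only g10 inverted output is consistent with every test.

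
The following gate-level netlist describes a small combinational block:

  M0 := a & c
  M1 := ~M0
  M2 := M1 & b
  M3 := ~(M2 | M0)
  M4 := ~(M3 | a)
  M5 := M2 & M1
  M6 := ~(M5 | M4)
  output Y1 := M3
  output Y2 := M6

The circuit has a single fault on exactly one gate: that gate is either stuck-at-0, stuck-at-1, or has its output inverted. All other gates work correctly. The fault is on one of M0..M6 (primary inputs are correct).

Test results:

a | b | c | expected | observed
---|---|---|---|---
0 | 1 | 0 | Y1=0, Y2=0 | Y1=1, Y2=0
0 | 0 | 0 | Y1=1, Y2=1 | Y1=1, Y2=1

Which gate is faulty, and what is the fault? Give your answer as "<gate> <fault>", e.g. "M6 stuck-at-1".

Fault-free values for test 1 (a=0, b=1, c=0): M0=0, M1=1, M2=1, M3=0, M4=1, M5=1, M6=0, giving Y1=0, Y2=0. Observed Y1=1, Y2=0.
Test 1: faults giving observed Y1=1, Y2=0 are {M3 stuck-at-1, M3 inverted output}.
Test 2 (a=0, b=0, c=0): fault-free M0=0, M1=1, M2=0, M3=1, M4=0, M5=0, M6=1 → Y1=1, Y2=1; observed Y1=1, Y2=1. Eliminates M3 inverted output.
Only M3 stuck-at-1 is consistent with every test.

M3 stuck-at-1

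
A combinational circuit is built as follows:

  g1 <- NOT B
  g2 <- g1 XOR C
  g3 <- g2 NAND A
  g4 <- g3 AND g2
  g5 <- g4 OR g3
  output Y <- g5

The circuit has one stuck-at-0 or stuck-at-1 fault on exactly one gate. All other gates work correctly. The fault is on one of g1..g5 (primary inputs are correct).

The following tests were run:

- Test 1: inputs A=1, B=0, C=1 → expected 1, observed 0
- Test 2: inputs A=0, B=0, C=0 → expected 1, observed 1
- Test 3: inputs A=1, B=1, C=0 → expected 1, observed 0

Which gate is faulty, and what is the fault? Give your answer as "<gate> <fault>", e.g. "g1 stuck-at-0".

g2 stuck-at-1

Fault-free values for test 1 (A=1, B=0, C=1): g1=1, g2=0, g3=1, g4=0, g5=1, giving Y=1. Observed 0.
Test 1: faults giving observed 0 are {g1 stuck-at-0, g2 stuck-at-1, g3 stuck-at-0, g5 stuck-at-0}.
Test 2 (A=0, B=0, C=0): fault-free g1=1, g2=1, g3=1, g4=1, g5=1 → 1; observed 1. Eliminates g3 stuck-at-0, g5 stuck-at-0.
Test 3 (A=1, B=1, C=0): fault-free g1=0, g2=0, g3=1, g4=0, g5=1 → 1; observed 0. Eliminates g1 stuck-at-0.
Only g2 stuck-at-1 is consistent with every test.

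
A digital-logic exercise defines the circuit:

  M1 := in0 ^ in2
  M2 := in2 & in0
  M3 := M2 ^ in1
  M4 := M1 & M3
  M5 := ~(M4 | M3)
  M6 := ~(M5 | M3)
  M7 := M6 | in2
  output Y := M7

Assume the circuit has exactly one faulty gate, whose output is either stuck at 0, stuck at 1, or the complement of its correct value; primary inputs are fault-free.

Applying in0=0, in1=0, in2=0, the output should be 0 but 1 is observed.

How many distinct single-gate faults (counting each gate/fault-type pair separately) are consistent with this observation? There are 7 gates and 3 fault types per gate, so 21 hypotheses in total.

Fault-free: M1=0, M2=0, M3=0, M4=0, M5=1, M6=0, M7=0 → 0. Observed 1.
  M1: none of the 3 fault types match ✗
  M2: none of the 3 fault types match ✗
  M3: none of the 3 fault types match ✗
  M4: stuck-at-1, inverted output ✓; others ✗
  M5: stuck-at-0, inverted output ✓; others ✗
  M6: stuck-at-1, inverted output ✓; others ✗
  M7: stuck-at-1, inverted output ✓; others ✗
Consistent faults: {M4 stuck-at-1, M4 inverted output, M5 stuck-at-0, M5 inverted output, M6 stuck-at-1, M6 inverted output, M7 stuck-at-1, M7 inverted output} — 8 in all.

8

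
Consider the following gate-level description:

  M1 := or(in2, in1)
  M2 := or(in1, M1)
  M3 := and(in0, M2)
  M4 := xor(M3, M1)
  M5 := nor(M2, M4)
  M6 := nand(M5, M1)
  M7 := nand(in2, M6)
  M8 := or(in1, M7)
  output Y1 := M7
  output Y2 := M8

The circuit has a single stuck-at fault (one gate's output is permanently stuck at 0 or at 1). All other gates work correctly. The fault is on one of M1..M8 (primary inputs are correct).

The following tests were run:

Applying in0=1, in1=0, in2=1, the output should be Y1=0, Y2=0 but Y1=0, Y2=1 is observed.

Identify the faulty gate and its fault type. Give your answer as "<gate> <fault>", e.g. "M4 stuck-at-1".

Fault-free values for test 1 (in0=1, in1=0, in2=1): M1=1, M2=1, M3=1, M4=0, M5=0, M6=1, M7=0, M8=0, giving Y1=0, Y2=0. Observed Y1=0, Y2=1.
Test 1: faults giving observed Y1=0, Y2=1 are {M8 stuck-at-1}.
Only M8 stuck-at-1 is consistent with every test.

M8 stuck-at-1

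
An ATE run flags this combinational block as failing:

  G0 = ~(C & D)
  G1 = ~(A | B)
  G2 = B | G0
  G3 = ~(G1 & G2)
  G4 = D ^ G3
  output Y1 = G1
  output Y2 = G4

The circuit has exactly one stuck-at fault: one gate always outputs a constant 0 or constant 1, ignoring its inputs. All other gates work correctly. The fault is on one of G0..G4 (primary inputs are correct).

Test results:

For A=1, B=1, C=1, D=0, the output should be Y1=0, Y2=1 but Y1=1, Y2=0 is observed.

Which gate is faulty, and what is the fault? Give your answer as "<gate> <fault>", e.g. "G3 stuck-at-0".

G1 stuck-at-1

Fault-free values for test 1 (A=1, B=1, C=1, D=0): G0=1, G1=0, G2=1, G3=1, G4=1, giving Y1=0, Y2=1. Observed Y1=1, Y2=0.
Test 1: faults giving observed Y1=1, Y2=0 are {G1 stuck-at-1}.
Only G1 stuck-at-1 is consistent with every test.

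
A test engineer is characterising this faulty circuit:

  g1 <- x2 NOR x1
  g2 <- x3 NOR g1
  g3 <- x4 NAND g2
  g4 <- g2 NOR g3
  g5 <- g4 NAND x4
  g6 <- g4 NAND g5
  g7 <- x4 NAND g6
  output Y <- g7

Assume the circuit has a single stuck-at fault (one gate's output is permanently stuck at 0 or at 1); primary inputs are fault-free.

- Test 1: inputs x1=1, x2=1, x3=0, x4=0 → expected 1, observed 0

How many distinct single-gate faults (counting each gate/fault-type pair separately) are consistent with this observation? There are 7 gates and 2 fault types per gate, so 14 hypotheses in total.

1

Fault-free: g1=0, g2=1, g3=1, g4=0, g5=1, g6=1, g7=1 → 1. Observed 0.
  g1 stuck-at-0: output 1 ✗
  g1 stuck-at-1: output 1 ✗
  g2 stuck-at-0: output 1 ✗
  g2 stuck-at-1: output 1 ✗
  g3 stuck-at-0: output 1 ✗
  g3 stuck-at-1: output 1 ✗
  g4 stuck-at-0: output 1 ✗
  g4 stuck-at-1: output 1 ✗
  g5 stuck-at-0: output 1 ✗
  g5 stuck-at-1: output 1 ✗
  g6 stuck-at-0: output 1 ✗
  g6 stuck-at-1: output 1 ✗
  g7 stuck-at-0: output 0 ✓
  g7 stuck-at-1: output 1 ✗
Consistent faults: {g7 stuck-at-0} — 1 in all.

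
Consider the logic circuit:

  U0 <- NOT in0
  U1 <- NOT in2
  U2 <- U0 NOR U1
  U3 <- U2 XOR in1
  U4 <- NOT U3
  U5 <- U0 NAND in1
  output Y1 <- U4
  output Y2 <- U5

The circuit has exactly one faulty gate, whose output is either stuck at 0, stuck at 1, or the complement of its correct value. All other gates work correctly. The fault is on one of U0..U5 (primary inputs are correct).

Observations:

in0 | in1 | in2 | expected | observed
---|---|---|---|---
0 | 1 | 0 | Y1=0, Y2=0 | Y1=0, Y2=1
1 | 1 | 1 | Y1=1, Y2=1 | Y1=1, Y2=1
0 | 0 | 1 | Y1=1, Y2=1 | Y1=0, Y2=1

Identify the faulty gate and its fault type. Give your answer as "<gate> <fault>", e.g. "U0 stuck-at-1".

Fault-free values for test 1 (in0=0, in1=1, in2=0): U0=1, U1=1, U2=0, U3=1, U4=0, U5=0, giving Y1=0, Y2=0. Observed Y1=0, Y2=1.
Test 1: faults giving observed Y1=0, Y2=1 are {U0 stuck-at-0, U0 inverted output, U5 stuck-at-1, U5 inverted output}.
Test 2 (in0=1, in1=1, in2=1): fault-free U0=0, U1=0, U2=1, U3=0, U4=1, U5=1 → Y1=1, Y2=1; observed Y1=1, Y2=1. Eliminates U0 inverted output, U5 inverted output.
Test 3 (in0=0, in1=0, in2=1): fault-free U0=1, U1=0, U2=0, U3=0, U4=1, U5=1 → Y1=1, Y2=1; observed Y1=0, Y2=1. Eliminates U5 stuck-at-1.
Only U0 stuck-at-0 is consistent with every test.

U0 stuck-at-0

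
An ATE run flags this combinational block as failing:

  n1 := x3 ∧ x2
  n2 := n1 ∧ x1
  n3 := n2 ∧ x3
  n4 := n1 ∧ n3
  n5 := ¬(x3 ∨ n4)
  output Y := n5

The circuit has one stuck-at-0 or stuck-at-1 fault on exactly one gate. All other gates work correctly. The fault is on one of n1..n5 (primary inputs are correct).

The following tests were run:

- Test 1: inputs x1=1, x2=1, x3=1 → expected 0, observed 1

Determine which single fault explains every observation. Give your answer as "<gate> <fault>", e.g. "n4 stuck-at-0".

n5 stuck-at-1

Fault-free values for test 1 (x1=1, x2=1, x3=1): n1=1, n2=1, n3=1, n4=1, n5=0, giving Y=0. Observed 1.
Test 1: faults giving observed 1 are {n5 stuck-at-1}.
Only n5 stuck-at-1 is consistent with every test.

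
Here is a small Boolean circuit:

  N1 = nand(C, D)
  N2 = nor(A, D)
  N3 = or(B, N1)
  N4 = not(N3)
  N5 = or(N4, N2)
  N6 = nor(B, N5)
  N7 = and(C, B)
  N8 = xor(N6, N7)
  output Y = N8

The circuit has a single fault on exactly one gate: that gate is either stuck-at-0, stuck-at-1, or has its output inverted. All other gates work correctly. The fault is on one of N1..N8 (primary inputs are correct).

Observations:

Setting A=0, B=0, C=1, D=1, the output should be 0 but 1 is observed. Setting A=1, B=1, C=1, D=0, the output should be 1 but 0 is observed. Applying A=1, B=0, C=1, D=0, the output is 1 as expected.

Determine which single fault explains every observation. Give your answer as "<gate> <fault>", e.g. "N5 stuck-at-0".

Fault-free values for test 1 (A=0, B=0, C=1, D=1): N1=0, N2=0, N3=0, N4=1, N5=1, N6=0, N7=0, N8=0, giving Y=0. Observed 1.
Test 1: faults giving observed 1 are {N1 stuck-at-1, N1 inverted output, N3 stuck-at-1, N3 inverted output, N4 stuck-at-0, N4 inverted output, N5 stuck-at-0, N5 inverted output, N6 stuck-at-1, N6 inverted output, N7 stuck-at-1, N7 inverted output, N8 stuck-at-1, N8 inverted output}.
Test 2 (A=1, B=1, C=1, D=0): fault-free N1=1, N2=0, N3=1, N4=0, N5=0, N6=0, N7=1, N8=1 → 1; observed 0. Eliminates N1 stuck-at-1, N1 inverted output, N3 stuck-at-1, N3 inverted output, N4 stuck-at-0, N4 inverted output, N5 stuck-at-0, N5 inverted output, N7 stuck-at-1, N8 stuck-at-1.
Test 3 (A=1, B=0, C=1, D=0): fault-free N1=1, N2=0, N3=1, N4=0, N5=0, N6=1, N7=0, N8=1 → 1; observed 1. Eliminates N6 inverted output, N7 inverted output, N8 inverted output.
Only N6 stuck-at-1 is consistent with every test.

N6 stuck-at-1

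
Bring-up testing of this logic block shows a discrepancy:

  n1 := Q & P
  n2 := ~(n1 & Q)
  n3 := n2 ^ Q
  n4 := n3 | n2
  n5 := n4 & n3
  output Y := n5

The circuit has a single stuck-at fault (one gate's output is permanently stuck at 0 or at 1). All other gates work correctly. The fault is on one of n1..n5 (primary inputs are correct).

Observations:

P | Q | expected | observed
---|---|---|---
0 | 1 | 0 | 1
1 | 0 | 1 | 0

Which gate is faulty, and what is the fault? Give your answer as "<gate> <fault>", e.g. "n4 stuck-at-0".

n2 stuck-at-0

Fault-free values for test 1 (P=0, Q=1): n1=0, n2=1, n3=0, n4=1, n5=0, giving Y=0. Observed 1.
Test 1: faults giving observed 1 are {n1 stuck-at-1, n2 stuck-at-0, n3 stuck-at-1, n5 stuck-at-1}.
Test 2 (P=1, Q=0): fault-free n1=0, n2=1, n3=1, n4=1, n5=1 → 1; observed 0. Eliminates n1 stuck-at-1, n3 stuck-at-1, n5 stuck-at-1.
Only n2 stuck-at-0 is consistent with every test.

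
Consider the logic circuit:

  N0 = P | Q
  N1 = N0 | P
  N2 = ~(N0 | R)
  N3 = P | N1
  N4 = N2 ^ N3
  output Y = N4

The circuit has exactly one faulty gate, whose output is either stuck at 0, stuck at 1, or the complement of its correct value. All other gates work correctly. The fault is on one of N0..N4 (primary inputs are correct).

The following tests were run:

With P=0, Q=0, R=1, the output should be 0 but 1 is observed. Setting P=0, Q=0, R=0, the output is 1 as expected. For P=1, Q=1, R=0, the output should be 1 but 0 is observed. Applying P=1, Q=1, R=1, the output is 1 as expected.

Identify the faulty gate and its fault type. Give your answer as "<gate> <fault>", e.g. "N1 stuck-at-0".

N0 inverted output

Fault-free values for test 1 (P=0, Q=0, R=1): N0=0, N1=0, N2=0, N3=0, N4=0, giving Y=0. Observed 1.
Test 1: faults giving observed 1 are {N0 stuck-at-1, N0 inverted output, N1 stuck-at-1, N1 inverted output, N2 stuck-at-1, N2 inverted output, N3 stuck-at-1, N3 inverted output, N4 stuck-at-1, N4 inverted output}.
Test 2 (P=0, Q=0, R=0): fault-free N0=0, N1=0, N2=1, N3=0, N4=1 → 1; observed 1. Eliminates N1 stuck-at-1, N1 inverted output, N2 inverted output, N3 stuck-at-1, N3 inverted output, N4 inverted output.
Test 3 (P=1, Q=1, R=0): fault-free N0=1, N1=1, N2=0, N3=1, N4=1 → 1; observed 0. Eliminates N0 stuck-at-1, N4 stuck-at-1.
Test 4 (P=1, Q=1, R=1): fault-free N0=1, N1=1, N2=0, N3=1, N4=1 → 1; observed 1. Eliminates N2 stuck-at-1.
Only N0 inverted output is consistent with every test.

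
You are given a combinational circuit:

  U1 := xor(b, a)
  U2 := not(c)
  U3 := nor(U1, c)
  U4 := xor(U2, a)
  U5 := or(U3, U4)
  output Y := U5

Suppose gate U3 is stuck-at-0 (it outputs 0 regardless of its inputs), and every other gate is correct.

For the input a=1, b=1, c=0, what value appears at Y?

Propagate with U3 forced: U1=0, U2=1, U3=0 [stuck-at-0], U4=0, U5=0.
So Y = 0. (Without the fault it would be 1.)

0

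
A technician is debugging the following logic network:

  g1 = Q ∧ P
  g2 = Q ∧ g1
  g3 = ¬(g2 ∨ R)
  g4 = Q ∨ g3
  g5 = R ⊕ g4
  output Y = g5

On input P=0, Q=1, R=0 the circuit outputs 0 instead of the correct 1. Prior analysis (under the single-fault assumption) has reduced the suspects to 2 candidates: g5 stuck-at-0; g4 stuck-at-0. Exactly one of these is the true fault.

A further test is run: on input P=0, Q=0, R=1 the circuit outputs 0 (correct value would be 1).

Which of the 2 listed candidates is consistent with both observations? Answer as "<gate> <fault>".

g5 stuck-at-0

Evaluate each candidate on input P=0, Q=0, R=1:
  g5 stuck-at-0: g1=0, g2=0, g3=0, g4=0, g5=0 [stuck-at-0] → 0 — matches
  g4 stuck-at-0: g1=0, g2=0, g3=0, g4=0 [stuck-at-0], g5=1 → 1 — eliminated
Only g5 stuck-at-0 reproduces the observed 0.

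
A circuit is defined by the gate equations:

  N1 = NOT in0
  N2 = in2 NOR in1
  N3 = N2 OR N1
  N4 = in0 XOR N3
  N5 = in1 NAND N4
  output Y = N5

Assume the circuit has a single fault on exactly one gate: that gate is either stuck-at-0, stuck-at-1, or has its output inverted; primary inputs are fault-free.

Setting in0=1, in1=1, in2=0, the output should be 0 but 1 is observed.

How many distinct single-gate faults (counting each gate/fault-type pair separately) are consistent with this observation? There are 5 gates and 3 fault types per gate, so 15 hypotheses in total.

Fault-free: N1=0, N2=0, N3=0, N4=1, N5=0 → 0. Observed 1.
  N1: stuck-at-1, inverted output ✓; others ✗
  N2: stuck-at-1, inverted output ✓; others ✗
  N3: stuck-at-1, inverted output ✓; others ✗
  N4: stuck-at-0, inverted output ✓; others ✗
  N5: stuck-at-1, inverted output ✓; others ✗
Consistent faults: {N1 stuck-at-1, N1 inverted output, N2 stuck-at-1, N2 inverted output, N3 stuck-at-1, N3 inverted output, N4 stuck-at-0, N4 inverted output, N5 stuck-at-1, N5 inverted output} — 10 in all.

10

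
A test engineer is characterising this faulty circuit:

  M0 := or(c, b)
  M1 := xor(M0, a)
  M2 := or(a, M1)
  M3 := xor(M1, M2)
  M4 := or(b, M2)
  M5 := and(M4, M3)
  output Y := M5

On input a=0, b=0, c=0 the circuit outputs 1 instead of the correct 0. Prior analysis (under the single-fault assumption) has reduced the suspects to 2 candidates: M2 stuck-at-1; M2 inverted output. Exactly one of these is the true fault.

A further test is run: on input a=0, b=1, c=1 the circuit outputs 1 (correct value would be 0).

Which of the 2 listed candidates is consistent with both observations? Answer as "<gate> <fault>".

M2 inverted output

Evaluate each candidate on input a=0, b=1, c=1:
  M2 stuck-at-1: M0=1, M1=1, M2=1 [stuck-at-1], M3=0, M4=1, M5=0 → 0 — eliminated
  M2 inverted output: M0=1, M1=1, M2=0 [inverted output], M3=1, M4=1, M5=1 → 1 — matches
Only M2 inverted output reproduces the observed 1.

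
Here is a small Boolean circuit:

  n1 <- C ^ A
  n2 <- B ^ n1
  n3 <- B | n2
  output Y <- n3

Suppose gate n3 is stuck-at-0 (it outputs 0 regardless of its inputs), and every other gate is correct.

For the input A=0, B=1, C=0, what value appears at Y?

Propagate with n3 forced: n1=0, n2=1, n3=0 [stuck-at-0].
So Y = 0. (Without the fault it would be 1.)

0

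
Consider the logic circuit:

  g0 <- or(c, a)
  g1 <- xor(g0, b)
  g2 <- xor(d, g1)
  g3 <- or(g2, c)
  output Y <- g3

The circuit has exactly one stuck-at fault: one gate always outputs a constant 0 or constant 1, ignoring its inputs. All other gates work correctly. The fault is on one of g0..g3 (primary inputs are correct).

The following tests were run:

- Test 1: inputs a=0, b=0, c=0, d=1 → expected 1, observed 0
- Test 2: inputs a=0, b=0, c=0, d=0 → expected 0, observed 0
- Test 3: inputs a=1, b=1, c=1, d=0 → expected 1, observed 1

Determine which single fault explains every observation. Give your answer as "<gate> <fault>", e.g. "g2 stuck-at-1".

Fault-free values for test 1 (a=0, b=0, c=0, d=1): g0=0, g1=0, g2=1, g3=1, giving Y=1. Observed 0.
Test 1: faults giving observed 0 are {g0 stuck-at-1, g1 stuck-at-1, g2 stuck-at-0, g3 stuck-at-0}.
Test 2 (a=0, b=0, c=0, d=0): fault-free g0=0, g1=0, g2=0, g3=0 → 0; observed 0. Eliminates g0 stuck-at-1, g1 stuck-at-1.
Test 3 (a=1, b=1, c=1, d=0): fault-free g0=1, g1=0, g2=0, g3=1 → 1; observed 1. Eliminates g3 stuck-at-0.
Only g2 stuck-at-0 is consistent with every test.

g2 stuck-at-0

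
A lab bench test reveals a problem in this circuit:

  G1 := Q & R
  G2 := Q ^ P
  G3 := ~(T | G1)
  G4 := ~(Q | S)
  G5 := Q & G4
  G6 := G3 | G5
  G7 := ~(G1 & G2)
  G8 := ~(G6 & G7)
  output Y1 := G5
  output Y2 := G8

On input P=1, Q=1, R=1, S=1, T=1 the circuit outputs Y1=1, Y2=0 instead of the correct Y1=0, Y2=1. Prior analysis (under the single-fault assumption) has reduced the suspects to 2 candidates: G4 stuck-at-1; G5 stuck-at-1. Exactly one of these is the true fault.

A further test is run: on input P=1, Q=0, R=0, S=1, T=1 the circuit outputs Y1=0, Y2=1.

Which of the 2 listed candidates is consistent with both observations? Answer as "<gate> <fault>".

G4 stuck-at-1

Evaluate each candidate on input P=1, Q=0, R=0, S=1, T=1:
  G4 stuck-at-1: G1=0, G2=1, G3=0, G4=1 [stuck-at-1], G5=0, G6=0, G7=1, G8=1 → Y1=0, Y2=1 — matches
  G5 stuck-at-1: G1=0, G2=1, G3=0, G4=0, G5=1 [stuck-at-1], G6=1, G7=1, G8=0 → Y1=1, Y2=0 — eliminated
Only G4 stuck-at-1 reproduces the observed Y1=0, Y2=1.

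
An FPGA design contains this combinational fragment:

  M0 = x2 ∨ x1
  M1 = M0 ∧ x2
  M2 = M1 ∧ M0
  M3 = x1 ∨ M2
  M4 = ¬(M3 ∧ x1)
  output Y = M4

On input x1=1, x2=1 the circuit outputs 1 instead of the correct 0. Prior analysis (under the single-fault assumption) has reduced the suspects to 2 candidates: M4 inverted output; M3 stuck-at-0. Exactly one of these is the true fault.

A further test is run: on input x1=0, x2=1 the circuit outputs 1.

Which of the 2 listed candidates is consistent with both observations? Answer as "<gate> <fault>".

Evaluate each candidate on input x1=0, x2=1:
  M4 inverted output: M0=1, M1=1, M2=1, M3=1, M4=0 [inverted output] → 0 — eliminated
  M3 stuck-at-0: M0=1, M1=1, M2=1, M3=0 [stuck-at-0], M4=1 → 1 — matches
Only M3 stuck-at-0 reproduces the observed 1.

M3 stuck-at-0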